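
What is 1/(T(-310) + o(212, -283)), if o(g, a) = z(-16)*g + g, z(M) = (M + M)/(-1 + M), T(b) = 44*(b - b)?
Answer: 17/10388 ≈ 0.0016365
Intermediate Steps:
T(b) = 0 (T(b) = 44*0 = 0)
z(M) = 2*M/(-1 + M) (z(M) = (2*M)/(-1 + M) = 2*M/(-1 + M))
o(g, a) = 49*g/17 (o(g, a) = (2*(-16)/(-1 - 16))*g + g = (2*(-16)/(-17))*g + g = (2*(-16)*(-1/17))*g + g = 32*g/17 + g = 49*g/17)
1/(T(-310) + o(212, -283)) = 1/(0 + (49/17)*212) = 1/(0 + 10388/17) = 1/(10388/17) = 17/10388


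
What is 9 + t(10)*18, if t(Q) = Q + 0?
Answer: 189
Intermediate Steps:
t(Q) = Q
9 + t(10)*18 = 9 + 10*18 = 9 + 180 = 189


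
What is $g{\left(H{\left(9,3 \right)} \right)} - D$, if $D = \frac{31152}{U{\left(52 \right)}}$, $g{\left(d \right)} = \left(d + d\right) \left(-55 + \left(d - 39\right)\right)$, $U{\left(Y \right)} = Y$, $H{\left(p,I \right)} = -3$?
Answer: $- \frac{222}{13} \approx -17.077$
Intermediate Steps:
$g{\left(d \right)} = 2 d \left(-94 + d\right)$ ($g{\left(d \right)} = 2 d \left(-55 + \left(d - 39\right)\right) = 2 d \left(-55 + \left(-39 + d\right)\right) = 2 d \left(-94 + d\right)$)
$D = \frac{7788}{13}$ ($D = \frac{31152}{52} = 31152 \cdot \frac{1}{52} = \frac{7788}{13} \approx 599.08$)
$g{\left(H{\left(9,3 \right)} \right)} - D = 2 \left(-3\right) \left(-94 - 3\right) - \frac{7788}{13} = 2 \left(-3\right) \left(-97\right) - \frac{7788}{13} = 582 - \frac{7788}{13} = - \frac{222}{13}$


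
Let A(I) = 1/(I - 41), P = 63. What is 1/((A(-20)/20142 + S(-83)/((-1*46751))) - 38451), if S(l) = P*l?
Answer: -57441177162/2208664278429215 ≈ -2.6007e-5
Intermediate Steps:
S(l) = 63*l
A(I) = 1/(-41 + I)
1/((A(-20)/20142 + S(-83)/((-1*46751))) - 38451) = 1/((1/(-41 - 20*20142) + (63*(-83))/((-1*46751))) - 38451) = 1/(((1/20142)/(-61) - 5229/(-46751)) - 38451) = 1/((-1/61*1/20142 - 5229*(-1/46751)) - 38451) = 1/((-1/1228662 + 5229/46751) - 38451) = 1/(6424626847/57441177162 - 38451) = 1/(-2208664278429215/57441177162) = -57441177162/2208664278429215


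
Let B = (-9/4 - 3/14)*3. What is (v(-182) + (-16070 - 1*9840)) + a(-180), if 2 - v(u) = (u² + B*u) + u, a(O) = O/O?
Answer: -120389/2 ≈ -60195.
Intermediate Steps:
a(O) = 1
B = -207/28 (B = (-9*¼ - 3*1/14)*3 = (-9/4 - 3/14)*3 = -69/28*3 = -207/28 ≈ -7.3929)
v(u) = 2 - u² + 179*u/28 (v(u) = 2 - ((u² - 207*u/28) + u) = 2 - (u² - 179*u/28) = 2 + (-u² + 179*u/28) = 2 - u² + 179*u/28)
(v(-182) + (-16070 - 1*9840)) + a(-180) = ((2 - 1*(-182)² + (179/28)*(-182)) + (-16070 - 1*9840)) + 1 = ((2 - 1*33124 - 2327/2) + (-16070 - 9840)) + 1 = ((2 - 33124 - 2327/2) - 25910) + 1 = (-68571/2 - 25910) + 1 = -120391/2 + 1 = -120389/2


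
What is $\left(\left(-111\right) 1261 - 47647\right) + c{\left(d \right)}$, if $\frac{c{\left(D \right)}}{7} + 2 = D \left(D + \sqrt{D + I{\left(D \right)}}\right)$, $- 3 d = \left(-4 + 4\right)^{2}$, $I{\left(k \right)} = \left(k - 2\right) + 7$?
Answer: $-187632$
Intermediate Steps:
$I{\left(k \right)} = 5 + k$ ($I{\left(k \right)} = \left(-2 + k\right) + 7 = 5 + k$)
$d = 0$ ($d = - \frac{\left(-4 + 4\right)^{2}}{3} = - \frac{0^{2}}{3} = \left(- \frac{1}{3}\right) 0 = 0$)
$c{\left(D \right)} = -14 + 7 D \left(D + \sqrt{5 + 2 D}\right)$ ($c{\left(D \right)} = -14 + 7 D \left(D + \sqrt{D + \left(5 + D\right)}\right) = -14 + 7 D \left(D + \sqrt{5 + 2 D}\right)$)
$\left(\left(-111\right) 1261 - 47647\right) + c{\left(d \right)} = \left(\left(-111\right) 1261 - 47647\right) + \left(-14 + 7 \cdot 0^{2} + 7 \cdot 0 \sqrt{5 + 2 \cdot 0}\right) = \left(-139971 - 47647\right) + \left(-14 + 7 \cdot 0 + 7 \cdot 0 \sqrt{5 + 0}\right) = -187618 + \left(-14 + 0 + 7 \cdot 0 \sqrt{5}\right) = -187618 + \left(-14 + 0 + 0\right) = -187618 - 14 = -187632$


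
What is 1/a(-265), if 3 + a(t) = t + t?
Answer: -1/533 ≈ -0.0018762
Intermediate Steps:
a(t) = -3 + 2*t (a(t) = -3 + (t + t) = -3 + 2*t)
1/a(-265) = 1/(-3 + 2*(-265)) = 1/(-3 - 530) = 1/(-533) = -1/533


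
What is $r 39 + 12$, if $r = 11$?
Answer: $441$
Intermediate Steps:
$r 39 + 12 = 11 \cdot 39 + 12 = 429 + 12 = 441$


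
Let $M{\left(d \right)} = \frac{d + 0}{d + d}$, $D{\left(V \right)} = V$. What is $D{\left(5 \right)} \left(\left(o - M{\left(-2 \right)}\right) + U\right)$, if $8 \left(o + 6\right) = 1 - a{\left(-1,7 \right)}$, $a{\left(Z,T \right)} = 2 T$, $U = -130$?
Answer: $- \frac{5525}{8} \approx -690.63$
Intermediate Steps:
$o = - \frac{61}{8}$ ($o = -6 + \frac{1 - 2 \cdot 7}{8} = -6 + \frac{1 - 14}{8} = -6 + \frac{1}{8} \left(-13\right) = -6 - \frac{13}{8} = - \frac{61}{8} \approx -7.625$)
$M{\left(d \right)} = \frac{1}{2}$ ($M{\left(d \right)} = \frac{d}{2 d} = d \frac{1}{2 d} = \frac{1}{2}$)
$D{\left(5 \right)} \left(\left(o - M{\left(-2 \right)}\right) + U\right) = 5 \left(\left(- \frac{61}{8} - \frac{1}{2}\right) - 130\right) = 5 \left(- \frac{65}{8} - 130\right) = 5 \left(- \frac{1105}{8}\right) = - \frac{5525}{8}$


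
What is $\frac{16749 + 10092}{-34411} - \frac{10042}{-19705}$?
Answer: $- \frac{183346643}{678068755} \approx -0.2704$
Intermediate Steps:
$\frac{16749 + 10092}{-34411} - \frac{10042}{-19705} = 26841 \left(- \frac{1}{34411}\right) - - \frac{10042}{19705} = - \frac{26841}{34411} + \frac{10042}{19705} = - \frac{183346643}{678068755}$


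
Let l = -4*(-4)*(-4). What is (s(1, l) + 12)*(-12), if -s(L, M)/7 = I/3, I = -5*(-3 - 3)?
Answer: 696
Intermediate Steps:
I = 30 (I = -5*(-6) = 30)
l = -64 (l = 16*(-4) = -64)
s(L, M) = -70 (s(L, M) = -210/3 = -7*10 = -70)
(s(1, l) + 12)*(-12) = (-70 + 12)*(-12) = -58*(-12) = 696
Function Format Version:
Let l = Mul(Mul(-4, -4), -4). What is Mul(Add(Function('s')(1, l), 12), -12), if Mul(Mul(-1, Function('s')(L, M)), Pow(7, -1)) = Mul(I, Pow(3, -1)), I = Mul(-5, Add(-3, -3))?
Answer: 696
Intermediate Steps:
I = 30 (I = Mul(-5, -6) = 30)
l = -64 (l = Mul(16, -4) = -64)
Function('s')(L, M) = -70 (Function('s')(L, M) = Mul(-7, Mul(30, Pow(3, -1))) = Mul(-7, Mul(30, Rational(1, 3))) = Mul(-7, 10) = -70)
Mul(Add(Function('s')(1, l), 12), -12) = Mul(Add(-70, 12), -12) = Mul(-58, -12) = 696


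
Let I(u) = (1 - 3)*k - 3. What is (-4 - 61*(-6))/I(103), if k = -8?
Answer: 362/13 ≈ 27.846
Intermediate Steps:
I(u) = 13 (I(u) = (1 - 3)*(-8) - 3 = -2*(-8) - 3 = 16 - 3 = 13)
(-4 - 61*(-6))/I(103) = (-4 - 61*(-6))/13 = (-4 + 366)*(1/13) = 362*(1/13) = 362/13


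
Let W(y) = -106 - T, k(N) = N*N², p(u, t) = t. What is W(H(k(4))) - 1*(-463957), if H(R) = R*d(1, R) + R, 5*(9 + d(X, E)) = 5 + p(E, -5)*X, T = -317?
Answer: 464168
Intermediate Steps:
k(N) = N³
d(X, E) = -8 - X (d(X, E) = -9 + (5 - 5*X)/5 = -9 + (1 - X) = -8 - X)
H(R) = -8*R (H(R) = R*(-8 - 1*1) + R = R*(-8 - 1) + R = R*(-9) + R = -9*R + R = -8*R)
W(y) = 211 (W(y) = -106 - 1*(-317) = -106 + 317 = 211)
W(H(k(4))) - 1*(-463957) = 211 - 1*(-463957) = 211 + 463957 = 464168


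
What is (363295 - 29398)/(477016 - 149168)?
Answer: 333897/327848 ≈ 1.0184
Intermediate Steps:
(363295 - 29398)/(477016 - 149168) = 333897/327848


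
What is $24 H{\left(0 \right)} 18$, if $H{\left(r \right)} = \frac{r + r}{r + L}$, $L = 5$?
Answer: $0$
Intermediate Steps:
$H{\left(r \right)} = \frac{2 r}{5 + r}$ ($H{\left(r \right)} = \frac{r + r}{r + 5} = \frac{2 r}{5 + r}$)
$24 H{\left(0 \right)} 18 = 24 \cdot 2 \cdot 0 \frac{1}{5 + 0} \cdot 18 = 24 \cdot 2 \cdot 0 \cdot \frac{1}{5} \cdot 18 = 24 \cdot 0 \cdot 18 = 0 \cdot 18 = 0$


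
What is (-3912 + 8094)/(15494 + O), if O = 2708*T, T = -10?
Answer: -697/1931 ≈ -0.36095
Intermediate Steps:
O = -27080 (O = 2708*(-10) = -27080)
(-3912 + 8094)/(15494 + O) = (-3912 + 8094)/(15494 - 27080) = 4182/(-11586) = 4182*(-1/11586) = -697/1931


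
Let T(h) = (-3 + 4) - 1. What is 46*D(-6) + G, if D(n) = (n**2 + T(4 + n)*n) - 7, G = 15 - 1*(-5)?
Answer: 1354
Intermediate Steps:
T(h) = 0 (T(h) = 1 - 1 = 0)
G = 20 (G = 15 + 5 = 20)
D(n) = -7 + n**2 (D(n) = (n**2 + 0*n) - 7 = (n**2 + 0) - 7 = n**2 - 7 = -7 + n**2)
46*D(-6) + G = 46*(-7 + (-6)**2) + 20 = 46*(-7 + 36) + 20 = 46*29 + 20 = 1334 + 20 = 1354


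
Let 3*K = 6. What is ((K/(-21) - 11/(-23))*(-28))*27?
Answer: -6660/23 ≈ -289.57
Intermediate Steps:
K = 2 (K = (⅓)*6 = 2)
((K/(-21) - 11/(-23))*(-28))*27 = ((2/(-21) - 11/(-23))*(-28))*27 = ((2*(-1/21) - 11*(-1/23))*(-28))*27 = ((-2/21 + 11/23)*(-28))*27 = ((185/483)*(-28))*27 = -740/69*27 = -6660/23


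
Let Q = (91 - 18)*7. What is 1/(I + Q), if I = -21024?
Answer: -1/20513 ≈ -4.8750e-5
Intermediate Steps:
Q = 511 (Q = 73*7 = 511)
1/(I + Q) = 1/(-21024 + 511) = 1/(-20513) = -1/20513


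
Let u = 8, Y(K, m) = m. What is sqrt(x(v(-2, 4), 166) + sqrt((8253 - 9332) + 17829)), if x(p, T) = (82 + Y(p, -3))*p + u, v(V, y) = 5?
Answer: sqrt(403 + 5*sqrt(670)) ≈ 23.074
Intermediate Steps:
x(p, T) = 8 + 79*p (x(p, T) = (82 - 3)*p + 8 = 79*p + 8 = 8 + 79*p)
sqrt(x(v(-2, 4), 166) + sqrt((8253 - 9332) + 17829)) = sqrt((8 + 79*5) + sqrt((8253 - 9332) + 17829)) = sqrt((8 + 395) + sqrt(-1079 + 17829)) = sqrt(403 + sqrt(16750)) = sqrt(403 + 5*sqrt(670))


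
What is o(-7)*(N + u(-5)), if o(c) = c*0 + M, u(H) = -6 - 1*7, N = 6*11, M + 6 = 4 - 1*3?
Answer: -265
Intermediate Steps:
M = -5 (M = -6 + (4 - 1*3) = -6 + (4 - 3) = -6 + 1 = -5)
N = 66
u(H) = -13 (u(H) = -6 - 7 = -13)
o(c) = -5 (o(c) = c*0 - 5 = 0 - 5 = -5)
o(-7)*(N + u(-5)) = -5*(66 - 13) = -5*53 = -265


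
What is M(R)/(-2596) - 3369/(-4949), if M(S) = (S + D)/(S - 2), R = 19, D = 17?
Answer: 37125636/54602317 ≈ 0.67993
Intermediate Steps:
M(S) = (17 + S)/(-2 + S) (M(S) = (S + 17)/(S - 2) = (17 + S)/(-2 + S))
M(R)/(-2596) - 3369/(-4949) = ((17 + 19)/(-2 + 19))/(-2596) - 3369/(-4949) = (36/17)*(-1/2596) - 3369*(-1/4949) = ((1/17)*36)*(-1/2596) + 3369/4949 = (36/17)*(-1/2596) + 3369/4949 = -9/11033 + 3369/4949 = 37125636/54602317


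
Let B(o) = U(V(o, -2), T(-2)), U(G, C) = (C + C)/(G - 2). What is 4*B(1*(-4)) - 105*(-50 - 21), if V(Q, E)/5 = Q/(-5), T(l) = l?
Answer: 7447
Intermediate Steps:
V(Q, E) = -Q (V(Q, E) = 5*(Q/(-5)) = 5*(Q*(-⅕)) = 5*(-Q/5) = -Q)
U(G, C) = 2*C/(-2 + G) (U(G, C) = (2*C)/(-2 + G) = 2*C/(-2 + G))
B(o) = -4/(-2 - o) (B(o) = 2*(-2)/(-2 - o) = -4/(-2 - o))
4*B(1*(-4)) - 105*(-50 - 21) = 4*(4/(2 + 1*(-4))) - 105*(-50 - 21) = 4*(4/(2 - 4)) - 105*(-71) = 4*(4/(-2)) + 7455 = 4*(4*(-½)) + 7455 = 4*(-2) + 7455 = -8 + 7455 = 7447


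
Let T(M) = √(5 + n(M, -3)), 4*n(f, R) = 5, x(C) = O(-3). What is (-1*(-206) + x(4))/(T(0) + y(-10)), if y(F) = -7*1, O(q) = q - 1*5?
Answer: -44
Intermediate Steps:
O(q) = -5 + q (O(q) = q - 5 = -5 + q)
x(C) = -8 (x(C) = -5 - 3 = -8)
n(f, R) = 5/4 (n(f, R) = (¼)*5 = 5/4)
T(M) = 5/2 (T(M) = √(5 + 5/4) = √(25/4) = 5/2)
y(F) = -7
(-1*(-206) + x(4))/(T(0) + y(-10)) = (-1*(-206) - 8)/(5/2 - 7) = (206 - 8)/(-9/2) = 198*(-2/9) = -44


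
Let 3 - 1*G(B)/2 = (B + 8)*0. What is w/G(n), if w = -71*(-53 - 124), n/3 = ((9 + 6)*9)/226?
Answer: 4189/2 ≈ 2094.5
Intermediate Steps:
n = 405/226 (n = 3*(((9 + 6)*9)/226) = 3*((15*9)*(1/226)) = 3*(135*(1/226)) = 3*(135/226) = 405/226 ≈ 1.7920)
G(B) = 6 (G(B) = 6 - 2*(B + 8)*0 = 6 - 2*(8 + B)*0 = 6 - 2*0 = 6 + 0 = 6)
w = 12567 (w = -71*(-177) = 12567)
w/G(n) = 12567/6 = 12567*(⅙) = 4189/2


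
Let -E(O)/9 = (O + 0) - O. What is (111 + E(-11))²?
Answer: 12321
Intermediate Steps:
E(O) = 0 (E(O) = -9*((O + 0) - O) = -9*(O - O) = -9*0 = 0)
(111 + E(-11))² = (111 + 0)² = 111² = 12321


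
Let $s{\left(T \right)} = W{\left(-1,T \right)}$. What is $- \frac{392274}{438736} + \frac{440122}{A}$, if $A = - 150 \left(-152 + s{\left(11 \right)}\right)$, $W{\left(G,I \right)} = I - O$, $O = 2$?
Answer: $\frac{46170772123}{2352721800} \approx 19.624$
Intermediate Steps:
$W{\left(G,I \right)} = -2 + I$ ($W{\left(G,I \right)} = I - 2 = -2 + I$)
$s{\left(T \right)} = -2 + T$
$A = 21450$ ($A = - 150 \left(-152 + \left(-2 + 11\right)\right) = - 150 \left(-152 + 9\right) = \left(-150\right) \left(-143\right) = 21450$)
$- \frac{392274}{438736} + \frac{440122}{A} = - \frac{392274}{438736} + \frac{440122}{21450} = \left(-392274\right) \frac{1}{438736} + 440122 \cdot \frac{1}{21450} = - \frac{196137}{219368} + \frac{220061}{10725} = \frac{46170772123}{2352721800}$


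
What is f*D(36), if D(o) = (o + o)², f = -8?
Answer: -41472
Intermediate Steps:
D(o) = 4*o² (D(o) = (2*o)² = 4*o²)
f*D(36) = -32*36² = -32*1296 = -8*5184 = -41472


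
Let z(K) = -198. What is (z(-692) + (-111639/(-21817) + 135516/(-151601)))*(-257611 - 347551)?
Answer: 387856080284746638/3307479017 ≈ 1.1727e+8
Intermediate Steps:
(z(-692) + (-111639/(-21817) + 135516/(-151601)))*(-257611 - 347551) = (-198 + (-111639/(-21817) + 135516/(-151601)))*(-257611 - 347551) = (-198 + (-111639*(-1/21817) + 135516*(-1/151601)))*(-605162) = (-198 + (111639/21817 - 135516/151601))*(-605162) = (-198 + 13968031467/3307479017)*(-605162) = -640912813899/3307479017*(-605162) = 387856080284746638/3307479017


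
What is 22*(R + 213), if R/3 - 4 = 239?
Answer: 20724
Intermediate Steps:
R = 729 (R = 12 + 3*239 = 12 + 717 = 729)
22*(R + 213) = 22*(729 + 213) = 22*942 = 20724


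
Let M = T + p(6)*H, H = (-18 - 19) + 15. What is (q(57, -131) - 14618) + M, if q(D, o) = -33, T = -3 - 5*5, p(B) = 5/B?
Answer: -44092/3 ≈ -14697.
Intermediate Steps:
T = -28 (T = -3 - 25 = -28)
H = -22 (H = -37 + 15 = -22)
M = -139/3 (M = -28 + (5/6)*(-22) = -28 + (5*(⅙))*(-22) = -28 + (⅚)*(-22) = -28 - 55/3 = -139/3 ≈ -46.333)
(q(57, -131) - 14618) + M = (-33 - 14618) - 139/3 = -14651 - 139/3 = -44092/3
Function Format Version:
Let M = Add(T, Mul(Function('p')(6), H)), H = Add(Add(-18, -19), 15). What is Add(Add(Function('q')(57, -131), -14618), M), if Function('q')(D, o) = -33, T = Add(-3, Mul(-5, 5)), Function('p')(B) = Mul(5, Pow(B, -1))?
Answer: Rational(-44092, 3) ≈ -14697.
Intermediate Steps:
T = -28 (T = Add(-3, -25) = -28)
H = -22 (H = Add(-37, 15) = -22)
M = Rational(-139, 3) (M = Add(-28, Mul(Mul(5, Pow(6, -1)), -22)) = Add(-28, Mul(Mul(5, Rational(1, 6)), -22)) = Add(-28, Mul(Rational(5, 6), -22)) = Add(-28, Rational(-55, 3)) = Rational(-139, 3) ≈ -46.333)
Add(Add(Function('q')(57, -131), -14618), M) = Add(Add(-33, -14618), Rational(-139, 3)) = Add(-14651, Rational(-139, 3)) = Rational(-44092, 3)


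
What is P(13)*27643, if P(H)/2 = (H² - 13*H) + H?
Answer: 718718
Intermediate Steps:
P(H) = -24*H + 2*H² (P(H) = 2*((H² - 13*H) + H) = 2*(H² - 12*H) = -24*H + 2*H²)
P(13)*27643 = (2*13*(-12 + 13))*27643 = (2*13*1)*27643 = 26*27643 = 718718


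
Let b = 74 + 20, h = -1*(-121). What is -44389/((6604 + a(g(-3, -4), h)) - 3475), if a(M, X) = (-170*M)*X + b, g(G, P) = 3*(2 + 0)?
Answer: 44389/120197 ≈ 0.36930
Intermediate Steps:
g(G, P) = 6 (g(G, P) = 3*2 = 6)
h = 121
b = 94
a(M, X) = 94 - 170*M*X (a(M, X) = (-170*M)*X + 94 = -170*M*X + 94 = 94 - 170*M*X)
-44389/((6604 + a(g(-3, -4), h)) - 3475) = -44389/((6604 + (94 - 170*6*121)) - 3475) = -44389/((6604 + (94 - 123420)) - 3475) = -44389/((6604 - 123326) - 3475) = -44389/(-116722 - 3475) = -44389/(-120197) = -44389*(-1/120197) = 44389/120197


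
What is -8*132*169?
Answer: -178464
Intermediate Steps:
-8*132*169 = -1056*169 = -178464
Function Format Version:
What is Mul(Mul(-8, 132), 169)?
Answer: -178464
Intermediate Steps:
Mul(Mul(-8, 132), 169) = Mul(-1056, 169) = -178464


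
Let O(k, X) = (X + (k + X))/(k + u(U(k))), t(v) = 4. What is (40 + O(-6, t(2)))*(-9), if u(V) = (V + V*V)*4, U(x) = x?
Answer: -6843/19 ≈ -360.16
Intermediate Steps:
u(V) = 4*V + 4*V² (u(V) = (V + V²)*4 = 4*V + 4*V²)
O(k, X) = (k + 2*X)/(k + 4*k*(1 + k)) (O(k, X) = (X + (k + X))/(k + 4*k*(1 + k)) = (X + (X + k))/(k + 4*k*(1 + k)) = (k + 2*X)/(k + 4*k*(1 + k)))
(40 + O(-6, t(2)))*(-9) = (40 + (-6 + 2*4)/((-6)*(5 + 4*(-6))))*(-9) = (40 - (-6 + 8)/(6*(5 - 24)))*(-9) = (40 - ⅙*2/(-19))*(-9) = (40 - ⅙*(-1/19)*2)*(-9) = (40 + 1/57)*(-9) = (2281/57)*(-9) = -6843/19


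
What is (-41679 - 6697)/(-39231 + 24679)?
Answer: 6047/1819 ≈ 3.3244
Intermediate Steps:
(-41679 - 6697)/(-39231 + 24679) = -48376/(-14552) = -48376*(-1/14552) = 6047/1819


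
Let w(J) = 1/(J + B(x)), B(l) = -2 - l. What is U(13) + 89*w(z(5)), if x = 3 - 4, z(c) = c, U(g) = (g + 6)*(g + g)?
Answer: 2065/4 ≈ 516.25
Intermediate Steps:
U(g) = 2*g*(6 + g) (U(g) = (6 + g)*(2*g) = 2*g*(6 + g))
x = -1
w(J) = 1/(-1 + J) (w(J) = 1/(J + (-2 - 1*(-1))) = 1/(J + (-2 + 1)) = 1/(J - 1) = 1/(-1 + J))
U(13) + 89*w(z(5)) = 2*13*(6 + 13) + 89/(-1 + 5) = 2*13*19 + 89/4 = 494 + 89*(¼) = 494 + 89/4 = 2065/4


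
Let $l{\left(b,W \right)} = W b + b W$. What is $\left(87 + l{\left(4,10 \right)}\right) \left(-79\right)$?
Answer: $-13193$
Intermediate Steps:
$l{\left(b,W \right)} = 2 W b$ ($l{\left(b,W \right)} = W b + W b = 2 W b$)
$\left(87 + l{\left(4,10 \right)}\right) \left(-79\right) = \left(87 + 2 \cdot 10 \cdot 4\right) \left(-79\right) = \left(87 + 80\right) \left(-79\right) = 167 \left(-79\right) = -13193$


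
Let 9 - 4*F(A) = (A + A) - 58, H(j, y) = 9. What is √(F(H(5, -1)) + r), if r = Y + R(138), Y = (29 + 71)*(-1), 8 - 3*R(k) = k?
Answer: 11*I*√39/6 ≈ 11.449*I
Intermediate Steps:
R(k) = 8/3 - k/3
Y = -100 (Y = 100*(-1) = -100)
F(A) = 67/4 - A/2 (F(A) = 9/4 - ((A + A) - 58)/4 = 9/4 - (2*A - 58)/4 = 9/4 - (-58 + 2*A)/4 = 9/4 + (29/2 - A/2) = 67/4 - A/2)
r = -430/3 (r = -100 + (8/3 - ⅓*138) = -100 + (8/3 - 46) = -100 - 130/3 = -430/3 ≈ -143.33)
√(F(H(5, -1)) + r) = √((67/4 - ½*9) - 430/3) = √((67/4 - 9/2) - 430/3) = √(49/4 - 430/3) = √(-1573/12) = 11*I*√39/6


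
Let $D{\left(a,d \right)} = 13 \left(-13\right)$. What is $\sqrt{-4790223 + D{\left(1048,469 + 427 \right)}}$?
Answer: $2 i \sqrt{1197598} \approx 2188.7 i$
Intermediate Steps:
$D{\left(a,d \right)} = -169$
$\sqrt{-4790223 + D{\left(1048,469 + 427 \right)}} = \sqrt{-4790223 - 169} = \sqrt{-4790392} = 2 i \sqrt{1197598}$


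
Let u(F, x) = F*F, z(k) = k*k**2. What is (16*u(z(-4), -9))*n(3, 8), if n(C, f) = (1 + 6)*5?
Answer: 2293760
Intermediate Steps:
n(C, f) = 35 (n(C, f) = 7*5 = 35)
z(k) = k**3
u(F, x) = F**2
(16*u(z(-4), -9))*n(3, 8) = (16*((-4)**3)**2)*35 = (16*(-64)**2)*35 = (16*4096)*35 = 65536*35 = 2293760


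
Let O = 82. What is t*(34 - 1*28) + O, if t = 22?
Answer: 214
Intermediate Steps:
t*(34 - 1*28) + O = 22*(34 - 1*28) + 82 = 22*(34 - 28) + 82 = 22*6 + 82 = 132 + 82 = 214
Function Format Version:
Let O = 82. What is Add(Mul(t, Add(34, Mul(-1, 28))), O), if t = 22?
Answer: 214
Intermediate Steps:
Add(Mul(t, Add(34, Mul(-1, 28))), O) = Add(Mul(22, Add(34, Mul(-1, 28))), 82) = Add(Mul(22, Add(34, -28)), 82) = Add(Mul(22, 6), 82) = Add(132, 82) = 214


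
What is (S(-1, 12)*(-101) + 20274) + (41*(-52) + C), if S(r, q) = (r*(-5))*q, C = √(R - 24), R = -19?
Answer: 12082 + I*√43 ≈ 12082.0 + 6.5574*I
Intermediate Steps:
C = I*√43 (C = √(-19 - 24) = √(-43) = I*√43 ≈ 6.5574*I)
S(r, q) = -5*q*r (S(r, q) = (-5*r)*q = -5*q*r)
(S(-1, 12)*(-101) + 20274) + (41*(-52) + C) = (-5*12*(-1)*(-101) + 20274) + (41*(-52) + I*√43) = (60*(-101) + 20274) + (-2132 + I*√43) = (-6060 + 20274) + (-2132 + I*√43) = 14214 + (-2132 + I*√43) = 12082 + I*√43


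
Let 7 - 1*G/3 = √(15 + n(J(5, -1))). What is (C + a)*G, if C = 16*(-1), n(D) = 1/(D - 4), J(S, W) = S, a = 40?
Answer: 216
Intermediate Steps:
n(D) = 1/(-4 + D)
G = 9 (G = 21 - 3*√(15 + 1/(-4 + 5)) = 21 - 3*√(15 + 1/1) = 21 - 3*√(15 + 1) = 21 - 3*√16 = 21 - 3*4 = 21 - 12 = 9)
C = -16
(C + a)*G = (-16 + 40)*9 = 24*9 = 216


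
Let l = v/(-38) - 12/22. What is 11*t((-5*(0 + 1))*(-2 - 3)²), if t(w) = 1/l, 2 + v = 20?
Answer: -2299/213 ≈ -10.793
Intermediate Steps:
v = 18 (v = -2 + 20 = 18)
l = -213/209 (l = 18/(-38) - 12/22 = 18*(-1/38) - 12*1/22 = -9/19 - 6/11 = -213/209 ≈ -1.0191)
t(w) = -209/213 (t(w) = 1/(-213/209) = -209/213)
11*t((-5*(0 + 1))*(-2 - 3)²) = 11*(-209/213) = -2299/213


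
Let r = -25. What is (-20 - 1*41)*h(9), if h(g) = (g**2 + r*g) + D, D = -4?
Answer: 9028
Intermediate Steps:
h(g) = -4 + g**2 - 25*g (h(g) = (g**2 - 25*g) - 4 = -4 + g**2 - 25*g)
(-20 - 1*41)*h(9) = (-20 - 1*41)*(-4 + 9**2 - 25*9) = (-20 - 41)*(-4 + 81 - 225) = -61*(-148) = 9028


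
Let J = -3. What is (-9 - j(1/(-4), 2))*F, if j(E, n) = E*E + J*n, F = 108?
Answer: -1323/4 ≈ -330.75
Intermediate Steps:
j(E, n) = E² - 3*n (j(E, n) = E*E - 3*n = E² - 3*n)
(-9 - j(1/(-4), 2))*F = (-9 - ((1/(-4))² - 3*2))*108 = (-9 - ((-¼)² - 6))*108 = (-9 - (1/16 - 6))*108 = (-9 - 1*(-95/16))*108 = (-9 + 95/16)*108 = -49/16*108 = -1323/4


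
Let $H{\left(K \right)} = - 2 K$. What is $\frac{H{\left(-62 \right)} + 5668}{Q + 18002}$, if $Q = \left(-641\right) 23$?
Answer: $\frac{5792}{3259} \approx 1.7772$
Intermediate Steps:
$Q = -14743$
$\frac{H{\left(-62 \right)} + 5668}{Q + 18002} = \frac{\left(-2\right) \left(-62\right) + 5668}{-14743 + 18002} = \frac{124 + 5668}{3259} = 5792 \cdot \frac{1}{3259} = \frac{5792}{3259}$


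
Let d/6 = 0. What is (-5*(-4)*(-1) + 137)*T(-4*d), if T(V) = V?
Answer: 0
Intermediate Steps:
d = 0 (d = 6*0 = 0)
(-5*(-4)*(-1) + 137)*T(-4*d) = (-5*(-4)*(-1) + 137)*(-4*0) = (20*(-1) + 137)*0 = (-20 + 137)*0 = 117*0 = 0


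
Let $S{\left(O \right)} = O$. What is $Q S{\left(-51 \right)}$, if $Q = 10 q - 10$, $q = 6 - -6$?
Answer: $-5610$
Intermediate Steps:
$q = 12$ ($q = 6 + 6 = 12$)
$Q = 110$ ($Q = 10 \cdot 12 - 10 = 120 - 10 = 110$)
$Q S{\left(-51 \right)} = 110 \left(-51\right) = -5610$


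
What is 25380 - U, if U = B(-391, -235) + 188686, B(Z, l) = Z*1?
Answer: -162915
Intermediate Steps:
B(Z, l) = Z
U = 188295 (U = -391 + 188686 = 188295)
25380 - U = 25380 - 1*188295 = 25380 - 188295 = -162915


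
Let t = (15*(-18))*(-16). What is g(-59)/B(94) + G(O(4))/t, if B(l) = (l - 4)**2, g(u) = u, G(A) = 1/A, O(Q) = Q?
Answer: -1873/259200 ≈ -0.0072261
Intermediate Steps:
B(l) = (-4 + l)**2
t = 4320 (t = -270*(-16) = 4320)
g(-59)/B(94) + G(O(4))/t = -59/(-4 + 94)**2 + 1/(4*4320) = -59/(90**2) + (1/4)*(1/4320) = -59/8100 + 1/17280 = -1873/259200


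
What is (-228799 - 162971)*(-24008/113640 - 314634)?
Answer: 116731239964578/947 ≈ 1.2326e+11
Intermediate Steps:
(-228799 - 162971)*(-24008/113640 - 314634) = -391770*(-24008*1/113640 - 314634) = -391770*(-3001/14205 - 314634) = -391770*(-4469378971/14205) = 116731239964578/947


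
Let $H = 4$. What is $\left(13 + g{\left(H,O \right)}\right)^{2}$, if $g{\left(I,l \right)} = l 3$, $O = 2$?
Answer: $361$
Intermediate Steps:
$g{\left(I,l \right)} = 3 l$
$\left(13 + g{\left(H,O \right)}\right)^{2} = \left(13 + 3 \cdot 2\right)^{2} = \left(13 + 6\right)^{2} = 19^{2} = 361$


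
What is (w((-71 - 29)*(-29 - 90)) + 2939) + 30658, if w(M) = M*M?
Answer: 141643597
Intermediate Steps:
w(M) = M²
(w((-71 - 29)*(-29 - 90)) + 2939) + 30658 = (((-71 - 29)*(-29 - 90))² + 2939) + 30658 = ((-100*(-119))² + 2939) + 30658 = (11900² + 2939) + 30658 = (141610000 + 2939) + 30658 = 141612939 + 30658 = 141643597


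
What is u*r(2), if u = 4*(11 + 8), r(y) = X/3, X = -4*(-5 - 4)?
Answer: 912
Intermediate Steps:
X = 36 (X = -4*(-9) = 36)
r(y) = 12 (r(y) = 36/3 = 36*(⅓) = 12)
u = 76 (u = 4*19 = 76)
u*r(2) = 76*12 = 912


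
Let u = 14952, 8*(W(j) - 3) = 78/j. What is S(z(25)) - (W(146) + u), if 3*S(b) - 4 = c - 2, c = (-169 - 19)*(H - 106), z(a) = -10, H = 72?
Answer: -22467181/1752 ≈ -12824.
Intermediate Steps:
W(j) = 3 + 39/(4*j) (W(j) = 3 + (78/j)/8 = 3 + 39/(4*j))
c = 6392 (c = (-169 - 19)*(72 - 106) = -188*(-34) = 6392)
S(b) = 6394/3 (S(b) = 4/3 + (6392 - 2)/3 = 4/3 + (1/3)*6390 = 4/3 + 2130 = 6394/3)
S(z(25)) - (W(146) + u) = 6394/3 - ((3 + (39/4)/146) + 14952) = 6394/3 - ((3 + (39/4)*(1/146)) + 14952) = 6394/3 - ((3 + 39/584) + 14952) = 6394/3 - (1791/584 + 14952) = 6394/3 - 1*8733759/584 = 6394/3 - 8733759/584 = -22467181/1752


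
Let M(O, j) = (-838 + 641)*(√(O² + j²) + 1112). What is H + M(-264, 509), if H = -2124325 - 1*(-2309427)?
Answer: -33962 - 197*√328777 ≈ -1.4692e+5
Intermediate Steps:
H = 185102 (H = -2124325 + 2309427 = 185102)
M(O, j) = -219064 - 197*√(O² + j²) (M(O, j) = -197*(1112 + √(O² + j²)) = -219064 - 197*√(O² + j²))
H + M(-264, 509) = 185102 + (-219064 - 197*√((-264)² + 509²)) = 185102 + (-219064 - 197*√(69696 + 259081)) = 185102 + (-219064 - 197*√328777) = -33962 - 197*√328777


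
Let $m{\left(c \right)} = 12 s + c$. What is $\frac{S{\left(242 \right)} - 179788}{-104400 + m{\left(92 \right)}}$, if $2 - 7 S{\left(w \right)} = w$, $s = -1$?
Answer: $\frac{314689}{182560} \approx 1.7238$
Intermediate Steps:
$m{\left(c \right)} = -12 + c$ ($m{\left(c \right)} = 12 \left(-1\right) + c = -12 + c$)
$S{\left(w \right)} = \frac{2}{7} - \frac{w}{7}$
$\frac{S{\left(242 \right)} - 179788}{-104400 + m{\left(92 \right)}} = \frac{\left(\frac{2}{7} - \frac{242}{7}\right) - 179788}{-104400 + \left(-12 + 92\right)} = \frac{\left(\frac{2}{7} - \frac{242}{7}\right) - 179788}{-104400 + 80} = \frac{- \frac{240}{7} - 179788}{-104320} = \left(- \frac{1258756}{7}\right) \left(- \frac{1}{104320}\right) = \frac{314689}{182560}$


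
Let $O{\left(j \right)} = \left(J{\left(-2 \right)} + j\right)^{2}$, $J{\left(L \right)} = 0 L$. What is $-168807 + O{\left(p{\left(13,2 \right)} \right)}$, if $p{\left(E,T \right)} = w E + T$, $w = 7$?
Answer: $-160158$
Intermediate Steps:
$J{\left(L \right)} = 0$
$p{\left(E,T \right)} = T + 7 E$ ($p{\left(E,T \right)} = 7 E + T = T + 7 E$)
$O{\left(j \right)} = j^{2}$ ($O{\left(j \right)} = \left(0 + j\right)^{2} = j^{2}$)
$-168807 + O{\left(p{\left(13,2 \right)} \right)} = -168807 + \left(2 + 7 \cdot 13\right)^{2} = -168807 + \left(2 + 91\right)^{2} = -168807 + 93^{2} = -168807 + 8649 = -160158$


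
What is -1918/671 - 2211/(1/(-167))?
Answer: 247756109/671 ≈ 3.6923e+5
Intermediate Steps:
-1918/671 - 2211/(1/(-167)) = -1918*1/671 - 2211/(-1/167) = -1918/671 - 2211*(-167) = -1918/671 + 369237 = 247756109/671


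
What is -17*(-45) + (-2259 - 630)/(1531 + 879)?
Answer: 1840761/2410 ≈ 763.80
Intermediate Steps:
-17*(-45) + (-2259 - 630)/(1531 + 879) = 765 - 2889/2410 = 1840761/2410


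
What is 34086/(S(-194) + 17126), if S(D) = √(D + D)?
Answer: 7681011/3859214 - 897*I*√97/3859214 ≈ 1.9903 - 0.0022892*I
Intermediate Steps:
S(D) = √2*√D (S(D) = √(2*D) = √2*√D)
34086/(S(-194) + 17126) = 34086/(√2*√(-194) + 17126) = 34086/(√2*(I*√194) + 17126) = 34086/(2*I*√97 + 17126) = 34086/(17126 + 2*I*√97)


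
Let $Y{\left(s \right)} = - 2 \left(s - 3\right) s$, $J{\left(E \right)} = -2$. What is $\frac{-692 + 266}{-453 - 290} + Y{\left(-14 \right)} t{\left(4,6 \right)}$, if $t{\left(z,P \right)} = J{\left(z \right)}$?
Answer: $\frac{707762}{743} \approx 952.57$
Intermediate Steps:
$t{\left(z,P \right)} = -2$
$Y{\left(s \right)} = s \left(6 - 2 s\right)$ ($Y{\left(s \right)} = - 2 \left(-3 + s\right) s = \left(6 - 2 s\right) s = s \left(6 - 2 s\right)$)
$\frac{-692 + 266}{-453 - 290} + Y{\left(-14 \right)} t{\left(4,6 \right)} = \frac{-692 + 266}{-453 - 290} + 2 \left(-14\right) \left(3 - -14\right) \left(-2\right) = - \frac{426}{-743} + 2 \left(-14\right) \left(3 + 14\right) \left(-2\right) = \left(-426\right) \left(- \frac{1}{743}\right) + 2 \left(-14\right) 17 \left(-2\right) = \frac{426}{743} - -952 = \frac{426}{743} + 952 = \frac{707762}{743}$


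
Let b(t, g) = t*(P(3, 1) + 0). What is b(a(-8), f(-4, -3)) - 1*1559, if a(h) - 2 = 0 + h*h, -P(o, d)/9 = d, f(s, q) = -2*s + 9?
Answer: -2153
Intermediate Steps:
f(s, q) = 9 - 2*s
P(o, d) = -9*d
a(h) = 2 + h² (a(h) = 2 + (0 + h*h) = 2 + (0 + h²) = 2 + h²)
b(t, g) = -9*t (b(t, g) = t*(-9*1 + 0) = t*(-9 + 0) = t*(-9) = -9*t)
b(a(-8), f(-4, -3)) - 1*1559 = -9*(2 + (-8)²) - 1*1559 = -9*(2 + 64) - 1559 = -9*66 - 1559 = -594 - 1559 = -2153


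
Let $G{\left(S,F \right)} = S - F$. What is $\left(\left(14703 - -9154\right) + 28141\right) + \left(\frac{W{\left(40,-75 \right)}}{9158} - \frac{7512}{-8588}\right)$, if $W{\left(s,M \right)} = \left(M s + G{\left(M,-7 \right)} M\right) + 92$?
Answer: $\frac{26905745592}{517427} \approx 51999.0$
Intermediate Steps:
$W{\left(s,M \right)} = 92 + M s + M \left(7 + M\right)$ ($W{\left(s,M \right)} = \left(M s + \left(M - -7\right) M\right) + 92 = \left(M s + \left(M + 7\right) M\right) + 92 = \left(M s + \left(7 + M\right) M\right) + 92 = \left(M s + M \left(7 + M\right)\right) + 92 = 92 + M s + M \left(7 + M\right)$)
$\left(\left(14703 - -9154\right) + 28141\right) + \left(\frac{W{\left(40,-75 \right)}}{9158} - \frac{7512}{-8588}\right) = \left(\left(14703 - -9154\right) + 28141\right) + \left(\frac{92 - 3000 - 75 \left(7 - 75\right)}{9158} - \frac{7512}{-8588}\right) = \left(\left(14703 + 9154\right) + 28141\right) + \left(\left(92 - 3000 - -5100\right) \frac{1}{9158} - - \frac{1878}{2147}\right) = \left(23857 + 28141\right) + \left(\left(92 - 3000 + 5100\right) \frac{1}{9158} + \frac{1878}{2147}\right) = 51998 + \left(2192 \cdot \frac{1}{9158} + \frac{1878}{2147}\right) = 51998 + \left(\frac{1096}{4579} + \frac{1878}{2147}\right) = 51998 + \frac{576446}{517427} = \frac{26905745592}{517427}$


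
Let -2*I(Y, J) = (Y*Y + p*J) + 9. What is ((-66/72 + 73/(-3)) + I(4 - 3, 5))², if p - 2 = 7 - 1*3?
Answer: 32761/16 ≈ 2047.6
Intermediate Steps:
p = 6 (p = 2 + (7 - 1*3) = 2 + (7 - 3) = 2 + 4 = 6)
I(Y, J) = -9/2 - 3*J - Y²/2 (I(Y, J) = -((Y*Y + 6*J) + 9)/2 = -((Y² + 6*J) + 9)/2 = -(9 + Y² + 6*J)/2 = -9/2 - 3*J - Y²/2)
((-66/72 + 73/(-3)) + I(4 - 3, 5))² = ((-66/72 + 73/(-3)) + (-9/2 - 3*5 - (4 - 3)²/2))² = ((-66*1/72 + 73*(-⅓)) + (-9/2 - 15 - ½*1²))² = ((-11/12 - 73/3) + (-9/2 - 15 - ½*1))² = (-101/4 + (-9/2 - 15 - ½))² = (-101/4 - 20)² = (-181/4)² = 32761/16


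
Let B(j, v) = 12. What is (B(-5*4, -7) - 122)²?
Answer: 12100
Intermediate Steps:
(B(-5*4, -7) - 122)² = (12 - 122)² = (-110)² = 12100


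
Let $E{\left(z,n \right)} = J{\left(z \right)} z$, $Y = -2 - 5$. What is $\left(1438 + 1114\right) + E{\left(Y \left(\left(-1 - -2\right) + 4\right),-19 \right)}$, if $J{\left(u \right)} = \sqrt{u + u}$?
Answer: $2552 - 35 i \sqrt{70} \approx 2552.0 - 292.83 i$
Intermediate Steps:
$Y = -7$
$J{\left(u \right)} = \sqrt{2} \sqrt{u}$ ($J{\left(u \right)} = \sqrt{2 u} = \sqrt{2} \sqrt{u}$)
$E{\left(z,n \right)} = \sqrt{2} z^{\frac{3}{2}}$ ($E{\left(z,n \right)} = \sqrt{2} \sqrt{z} z = \sqrt{2} z^{\frac{3}{2}}$)
$\left(1438 + 1114\right) + E{\left(Y \left(\left(-1 - -2\right) + 4\right),-19 \right)} = \left(1438 + 1114\right) + \sqrt{2} \left(- 7 \left(\left(-1 - -2\right) + 4\right)\right)^{\frac{3}{2}} = 2552 + \sqrt{2} \left(- 7 \left(\left(-1 + 2\right) + 4\right)\right)^{\frac{3}{2}} = 2552 + \sqrt{2} \left(- 7 \left(1 + 4\right)\right)^{\frac{3}{2}} = 2552 + \sqrt{2} \left(\left(-7\right) 5\right)^{\frac{3}{2}} = 2552 + \sqrt{2} \left(-35\right)^{\frac{3}{2}} = 2552 + \sqrt{2} \left(- 35 i \sqrt{35}\right) = 2552 - 35 i \sqrt{70}$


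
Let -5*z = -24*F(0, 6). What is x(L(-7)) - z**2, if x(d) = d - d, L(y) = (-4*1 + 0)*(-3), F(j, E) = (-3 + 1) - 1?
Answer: -5184/25 ≈ -207.36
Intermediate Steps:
F(j, E) = -3 (F(j, E) = -2 - 1 = -3)
L(y) = 12 (L(y) = (-4 + 0)*(-3) = -4*(-3) = 12)
z = -72/5 (z = -(-24)*(-3)/5 = -1/5*72 = -72/5 ≈ -14.400)
x(d) = 0
x(L(-7)) - z**2 = 0 - (-72/5)**2 = 0 - 1*5184/25 = 0 - 5184/25 = -5184/25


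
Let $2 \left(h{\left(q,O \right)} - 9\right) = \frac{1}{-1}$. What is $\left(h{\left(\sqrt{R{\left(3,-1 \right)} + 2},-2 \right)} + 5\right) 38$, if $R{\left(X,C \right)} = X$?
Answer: $513$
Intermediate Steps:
$h{\left(q,O \right)} = \frac{17}{2}$ ($h{\left(q,O \right)} = 9 + \frac{1}{2 \left(-1\right)} = 9 + \frac{1}{2} \left(-1\right) = 9 - \frac{1}{2} = \frac{17}{2}$)
$\left(h{\left(\sqrt{R{\left(3,-1 \right)} + 2},-2 \right)} + 5\right) 38 = \left(\frac{17}{2} + 5\right) 38 = \frac{27}{2} \cdot 38 = 513$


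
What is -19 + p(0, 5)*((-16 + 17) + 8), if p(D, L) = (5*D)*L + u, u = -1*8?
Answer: -91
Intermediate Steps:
u = -8
p(D, L) = -8 + 5*D*L (p(D, L) = (5*D)*L - 8 = 5*D*L - 8 = -8 + 5*D*L)
-19 + p(0, 5)*((-16 + 17) + 8) = -19 + (-8 + 5*0*5)*((-16 + 17) + 8) = -19 + (-8 + 0)*(1 + 8) = -19 - 8*9 = -19 - 72 = -91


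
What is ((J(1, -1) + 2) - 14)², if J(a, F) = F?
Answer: 169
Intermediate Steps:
((J(1, -1) + 2) - 14)² = ((-1 + 2) - 14)² = (1 - 14)² = (-13)² = 169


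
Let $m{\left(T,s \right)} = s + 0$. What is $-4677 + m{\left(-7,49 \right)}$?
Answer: $-4628$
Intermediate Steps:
$m{\left(T,s \right)} = s$
$-4677 + m{\left(-7,49 \right)} = -4677 + 49 = -4628$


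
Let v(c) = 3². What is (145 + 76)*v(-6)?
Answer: 1989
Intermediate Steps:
v(c) = 9
(145 + 76)*v(-6) = (145 + 76)*9 = 221*9 = 1989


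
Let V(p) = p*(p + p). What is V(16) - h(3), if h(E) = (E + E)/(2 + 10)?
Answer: 1023/2 ≈ 511.50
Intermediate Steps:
V(p) = 2*p² (V(p) = p*(2*p) = 2*p²)
h(E) = E/6 (h(E) = (2*E)/12 = (2*E)*(1/12) = E/6)
V(16) - h(3) = 2*16² - 3/6 = 2*256 - 1*½ = 512 - ½ = 1023/2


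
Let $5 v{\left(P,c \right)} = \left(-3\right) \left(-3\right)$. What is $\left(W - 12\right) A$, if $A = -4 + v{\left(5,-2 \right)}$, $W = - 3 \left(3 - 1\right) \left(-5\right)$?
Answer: $- \frac{198}{5} \approx -39.6$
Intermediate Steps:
$v{\left(P,c \right)} = \frac{9}{5}$ ($v{\left(P,c \right)} = \frac{\left(-3\right) \left(-3\right)}{5} = \frac{1}{5} \cdot 9 = \frac{9}{5}$)
$W = 30$ ($W = \left(-3\right) 2 \left(-5\right) = \left(-6\right) \left(-5\right) = 30$)
$A = - \frac{11}{5}$ ($A = -4 + \frac{9}{5} = - \frac{11}{5} \approx -2.2$)
$\left(W - 12\right) A = \left(30 - 12\right) \left(- \frac{11}{5}\right) = 18 \left(- \frac{11}{5}\right) = - \frac{198}{5}$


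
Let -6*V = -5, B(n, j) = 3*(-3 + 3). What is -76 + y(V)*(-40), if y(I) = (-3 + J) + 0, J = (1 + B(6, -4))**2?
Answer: 4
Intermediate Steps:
B(n, j) = 0 (B(n, j) = 3*0 = 0)
V = 5/6 (V = -1/6*(-5) = 5/6 ≈ 0.83333)
J = 1 (J = (1 + 0)**2 = 1**2 = 1)
y(I) = -2 (y(I) = (-3 + 1) + 0 = -2 + 0 = -2)
-76 + y(V)*(-40) = -76 - 2*(-40) = -76 + 80 = 4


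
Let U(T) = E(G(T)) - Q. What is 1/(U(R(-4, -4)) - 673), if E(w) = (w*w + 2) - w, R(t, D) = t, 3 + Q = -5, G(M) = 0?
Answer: -1/663 ≈ -0.0015083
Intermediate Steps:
Q = -8 (Q = -3 - 5 = -8)
E(w) = 2 + w**2 - w (E(w) = (w**2 + 2) - w = (2 + w**2) - w = 2 + w**2 - w)
U(T) = 10 (U(T) = (2 + 0**2 - 1*0) - 1*(-8) = (2 + 0 + 0) + 8 = 2 + 8 = 10)
1/(U(R(-4, -4)) - 673) = 1/(10 - 673) = 1/(-663) = -1/663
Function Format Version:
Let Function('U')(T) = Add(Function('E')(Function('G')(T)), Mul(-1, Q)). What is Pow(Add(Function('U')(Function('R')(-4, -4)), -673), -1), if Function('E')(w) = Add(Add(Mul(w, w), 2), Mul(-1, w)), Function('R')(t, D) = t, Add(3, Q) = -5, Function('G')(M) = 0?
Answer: Rational(-1, 663) ≈ -0.0015083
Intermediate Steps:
Q = -8 (Q = Add(-3, -5) = -8)
Function('E')(w) = Add(2, Pow(w, 2), Mul(-1, w)) (Function('E')(w) = Add(Add(Pow(w, 2), 2), Mul(-1, w)) = Add(Add(2, Pow(w, 2)), Mul(-1, w)) = Add(2, Pow(w, 2), Mul(-1, w)))
Function('U')(T) = 10 (Function('U')(T) = Add(Add(2, Pow(0, 2), Mul(-1, 0)), Mul(-1, -8)) = Add(Add(2, 0, 0), 8) = Add(2, 8) = 10)
Pow(Add(Function('U')(Function('R')(-4, -4)), -673), -1) = Pow(Add(10, -673), -1) = Pow(-663, -1) = Rational(-1, 663)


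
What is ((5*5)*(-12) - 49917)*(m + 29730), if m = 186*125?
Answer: -2660496660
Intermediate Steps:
m = 23250
((5*5)*(-12) - 49917)*(m + 29730) = ((5*5)*(-12) - 49917)*(23250 + 29730) = (25*(-12) - 49917)*52980 = (-300 - 49917)*52980 = -50217*52980 = -2660496660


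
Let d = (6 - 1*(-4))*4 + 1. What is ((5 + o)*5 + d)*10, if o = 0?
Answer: 660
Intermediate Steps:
d = 41 (d = (6 + 4)*4 + 1 = 10*4 + 1 = 40 + 1 = 41)
((5 + o)*5 + d)*10 = ((5 + 0)*5 + 41)*10 = (5*5 + 41)*10 = (25 + 41)*10 = 66*10 = 660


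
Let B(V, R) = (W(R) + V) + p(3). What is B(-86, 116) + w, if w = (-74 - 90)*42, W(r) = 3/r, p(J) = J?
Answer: -808633/116 ≈ -6971.0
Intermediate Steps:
B(V, R) = 3 + V + 3/R (B(V, R) = (3/R + V) + 3 = (V + 3/R) + 3 = 3 + V + 3/R)
w = -6888 (w = -164*42 = -6888)
B(-86, 116) + w = (3 - 86 + 3/116) - 6888 = -9625/116 - 6888 = -808633/116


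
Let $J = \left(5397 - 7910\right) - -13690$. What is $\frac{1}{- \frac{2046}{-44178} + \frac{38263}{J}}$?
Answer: $\frac{82296251}{285541826} \approx 0.28821$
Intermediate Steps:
$J = 11177$ ($J = -2513 + 13690 = 11177$)
$\frac{1}{- \frac{2046}{-44178} + \frac{38263}{J}} = \frac{1}{- \frac{2046}{-44178} + \frac{38263}{11177}} = \frac{1}{\left(-2046\right) \left(- \frac{1}{44178}\right) + 38263 \cdot \frac{1}{11177}} = \frac{1}{\frac{341}{7363} + \frac{38263}{11177}} = \frac{1}{\frac{285541826}{82296251}} = \frac{82296251}{285541826}$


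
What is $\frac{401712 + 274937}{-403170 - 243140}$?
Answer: $- \frac{676649}{646310} \approx -1.0469$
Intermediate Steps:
$\frac{401712 + 274937}{-403170 - 243140} = \frac{676649}{-646310} = 676649 \left(- \frac{1}{646310}\right) = - \frac{676649}{646310}$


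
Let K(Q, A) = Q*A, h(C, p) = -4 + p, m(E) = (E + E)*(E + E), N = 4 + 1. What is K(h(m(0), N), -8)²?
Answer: 64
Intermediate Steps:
N = 5
m(E) = 4*E² (m(E) = (2*E)*(2*E) = 4*E²)
K(Q, A) = A*Q
K(h(m(0), N), -8)² = (-8*(-4 + 5))² = (-8*1)² = (-8)² = 64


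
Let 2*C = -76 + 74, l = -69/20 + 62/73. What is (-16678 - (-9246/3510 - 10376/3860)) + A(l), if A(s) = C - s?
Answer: -549616402471/32968260 ≈ -16671.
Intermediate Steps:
l = -3797/1460 (l = -69*1/20 + 62*(1/73) = -69/20 + 62/73 = -3797/1460 ≈ -2.6007)
C = -1 (C = (-76 + 74)/2 = (½)*(-2) = -1)
A(s) = -1 - s
(-16678 - (-9246/3510 - 10376/3860)) + A(l) = (-16678 - (-9246/3510 - 10376/3860)) + (-1 - 1*(-3797/1460)) = (-16678 - (-9246*1/3510 - 10376*1/3860)) + (-1 + 3797/1460) = (-16678 - (-1541/585 - 2594/965)) + 2337/1460 = (-16678 - 1*(-600911/112905)) + 2337/1460 = (-16678 + 600911/112905) + 2337/1460 = -1882428679/112905 + 2337/1460 = -549616402471/32968260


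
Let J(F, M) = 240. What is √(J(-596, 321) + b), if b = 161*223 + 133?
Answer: 2*√9069 ≈ 190.46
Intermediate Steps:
b = 36036 (b = 35903 + 133 = 36036)
√(J(-596, 321) + b) = √(240 + 36036) = √36276 = 2*√9069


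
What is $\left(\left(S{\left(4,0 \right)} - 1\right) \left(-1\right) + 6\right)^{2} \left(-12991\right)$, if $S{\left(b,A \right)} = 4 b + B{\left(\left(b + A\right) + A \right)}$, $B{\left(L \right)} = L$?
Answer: $-2195479$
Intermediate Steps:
$S{\left(b,A \right)} = 2 A + 5 b$ ($S{\left(b,A \right)} = 4 b + \left(\left(b + A\right) + A\right) = 4 b + \left(\left(A + b\right) + A\right) = 4 b + \left(b + 2 A\right) = 2 A + 5 b$)
$\left(\left(S{\left(4,0 \right)} - 1\right) \left(-1\right) + 6\right)^{2} \left(-12991\right) = \left(\left(\left(2 \cdot 0 + 5 \cdot 4\right) - 1\right) \left(-1\right) + 6\right)^{2} \left(-12991\right) = \left(\left(\left(0 + 20\right) - 1\right) \left(-1\right) + 6\right)^{2} \left(-12991\right) = \left(\left(20 - 1\right) \left(-1\right) + 6\right)^{2} \left(-12991\right) = \left(19 \left(-1\right) + 6\right)^{2} \left(-12991\right) = \left(-19 + 6\right)^{2} \left(-12991\right) = \left(-13\right)^{2} \left(-12991\right) = 169 \left(-12991\right) = -2195479$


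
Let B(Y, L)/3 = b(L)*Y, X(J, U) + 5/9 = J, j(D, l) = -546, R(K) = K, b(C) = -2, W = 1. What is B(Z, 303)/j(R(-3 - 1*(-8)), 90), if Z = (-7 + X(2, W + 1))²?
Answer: 2500/7371 ≈ 0.33917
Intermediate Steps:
X(J, U) = -5/9 + J
Z = 2500/81 (Z = (-7 + (-5/9 + 2))² = (-7 + 13/9)² = (-50/9)² = 2500/81 ≈ 30.864)
B(Y, L) = -6*Y (B(Y, L) = 3*(-2*Y) = -6*Y)
B(Z, 303)/j(R(-3 - 1*(-8)), 90) = -6*2500/81/(-546) = -5000/27*(-1/546) = 2500/7371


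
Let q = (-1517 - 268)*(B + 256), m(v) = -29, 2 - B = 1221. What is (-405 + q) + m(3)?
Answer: 1718521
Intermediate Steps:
B = -1219 (B = 2 - 1*1221 = 2 - 1221 = -1219)
q = 1718955 (q = (-1517 - 268)*(-1219 + 256) = -1785*(-963) = 1718955)
(-405 + q) + m(3) = (-405 + 1718955) - 29 = 1718550 - 29 = 1718521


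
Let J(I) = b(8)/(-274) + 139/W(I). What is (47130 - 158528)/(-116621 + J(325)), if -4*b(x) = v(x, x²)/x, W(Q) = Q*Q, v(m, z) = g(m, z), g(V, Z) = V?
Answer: 12895989470000/13500629807031 ≈ 0.95521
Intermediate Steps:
v(m, z) = m
W(Q) = Q²
b(x) = -¼ (b(x) = -x/(4*x) = -¼*1 = -¼)
J(I) = 1/1096 + 139/I² (J(I) = -¼/(-274) + 139/(I²) = -¼*(-1/274) + 139/I² = 1/1096 + 139/I²)
(47130 - 158528)/(-116621 + J(325)) = (47130 - 158528)/(-116621 + (1/1096 + 139/325²)) = -111398/(-116621 + (1/1096 + 139*(1/105625))) = -111398/(-116621 + (1/1096 + 139/105625)) = -111398/(-116621 + 257969/115765000) = -111398/(-13500629807031/115765000) = -111398*(-115765000/13500629807031) = 12895989470000/13500629807031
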